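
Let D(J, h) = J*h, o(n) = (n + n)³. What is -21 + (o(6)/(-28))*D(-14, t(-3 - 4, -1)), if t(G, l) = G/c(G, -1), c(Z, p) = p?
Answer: 6027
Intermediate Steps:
o(n) = 8*n³ (o(n) = (2*n)³ = 8*n³)
t(G, l) = -G (t(G, l) = G/(-1) = G*(-1) = -G)
-21 + (o(6)/(-28))*D(-14, t(-3 - 4, -1)) = -21 + ((8*6³)/(-28))*(-(-14)*(-3 - 4)) = -21 + ((8*216)*(-1/28))*(-(-14)*(-7)) = -21 + (1728*(-1/28))*(-14*7) = -21 - 432/7*(-98) = -21 + 6048 = 6027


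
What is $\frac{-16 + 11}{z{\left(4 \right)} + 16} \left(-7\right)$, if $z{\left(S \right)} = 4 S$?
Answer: $\frac{35}{32} \approx 1.0938$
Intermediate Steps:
$\frac{-16 + 11}{z{\left(4 \right)} + 16} \left(-7\right) = \frac{-16 + 11}{4 \cdot 4 + 16} \left(-7\right) = - \frac{5}{16 + 16} \left(-7\right) = - \frac{5}{32} \left(-7\right) = \left(-5\right) \frac{1}{32} \left(-7\right) = \left(- \frac{5}{32}\right) \left(-7\right) = \frac{35}{32}$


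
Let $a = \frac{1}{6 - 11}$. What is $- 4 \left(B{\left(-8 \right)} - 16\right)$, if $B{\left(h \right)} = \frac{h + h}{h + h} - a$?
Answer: $\frac{296}{5} \approx 59.2$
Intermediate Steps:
$a = - \frac{1}{5}$ ($a = \frac{1}{-5} = - \frac{1}{5} \approx -0.2$)
$B{\left(h \right)} = \frac{6}{5}$ ($B{\left(h \right)} = \frac{h + h}{h + h} - - \frac{1}{5} = \frac{2 h}{2 h} + \frac{1}{5} = 2 h \frac{1}{2 h} + \frac{1}{5} = 1 + \frac{1}{5} = \frac{6}{5}$)
$- 4 \left(B{\left(-8 \right)} - 16\right) = - 4 \left(\frac{6}{5} - 16\right) = \left(-4\right) \left(- \frac{74}{5}\right) = \frac{296}{5}$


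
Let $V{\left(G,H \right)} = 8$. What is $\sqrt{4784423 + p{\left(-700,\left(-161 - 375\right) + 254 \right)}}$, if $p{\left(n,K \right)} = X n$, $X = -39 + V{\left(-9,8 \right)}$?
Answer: $\sqrt{4806123} \approx 2192.3$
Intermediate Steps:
$X = -31$ ($X = -39 + 8 = -31$)
$p{\left(n,K \right)} = - 31 n$
$\sqrt{4784423 + p{\left(-700,\left(-161 - 375\right) + 254 \right)}} = \sqrt{4784423 - -21700} = \sqrt{4784423 + 21700} = \sqrt{4806123}$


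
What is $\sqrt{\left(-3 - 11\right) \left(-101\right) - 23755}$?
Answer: $i \sqrt{22341} \approx 149.47 i$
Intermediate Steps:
$\sqrt{\left(-3 - 11\right) \left(-101\right) - 23755} = \sqrt{\left(-14\right) \left(-101\right) - 23755} = \sqrt{1414 - 23755} = \sqrt{-22341} = i \sqrt{22341}$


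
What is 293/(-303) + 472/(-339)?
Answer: -26927/11413 ≈ -2.3593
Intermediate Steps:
293/(-303) + 472/(-339) = 293*(-1/303) + 472*(-1/339) = -293/303 - 472/339 = -26927/11413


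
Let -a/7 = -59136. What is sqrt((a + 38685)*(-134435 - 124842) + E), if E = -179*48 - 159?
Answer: 10*I*sqrt(1173583722) ≈ 3.4258e+5*I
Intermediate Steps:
a = 413952 (a = -7*(-59136) = 413952)
E = -8751 (E = -8592 - 159 = -8751)
sqrt((a + 38685)*(-134435 - 124842) + E) = sqrt((413952 + 38685)*(-134435 - 124842) - 8751) = sqrt(452637*(-259277) - 8751) = sqrt(-117358363449 - 8751) = sqrt(-117358372200) = 10*I*sqrt(1173583722)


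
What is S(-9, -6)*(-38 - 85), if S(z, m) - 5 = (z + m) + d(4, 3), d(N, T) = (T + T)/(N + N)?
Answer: 4551/4 ≈ 1137.8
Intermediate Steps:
d(N, T) = T/N (d(N, T) = (2*T)/((2*N)) = (2*T)*(1/(2*N)) = T/N)
S(z, m) = 23/4 + m + z (S(z, m) = 5 + ((z + m) + 3/4) = 5 + ((m + z) + 3*(¼)) = 5 + ((m + z) + ¾) = 5 + (¾ + m + z) = 23/4 + m + z)
S(-9, -6)*(-38 - 85) = (23/4 - 6 - 9)*(-38 - 85) = -37/4*(-123) = 4551/4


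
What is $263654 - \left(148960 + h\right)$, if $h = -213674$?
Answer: $328368$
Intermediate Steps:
$263654 - \left(148960 + h\right) = 263654 - \left(148960 - 213674\right) = 263654 - -64714 = 263654 + 64714 = 328368$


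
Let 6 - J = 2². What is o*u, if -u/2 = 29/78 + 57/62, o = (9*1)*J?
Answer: -18732/403 ≈ -46.481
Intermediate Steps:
J = 2 (J = 6 - 1*2² = 6 - 1*4 = 6 - 4 = 2)
o = 18 (o = (9*1)*2 = 9*2 = 18)
u = -3122/1209 (u = -2*(29/78 + 57/62) = -2*1561/1209 = -3122/1209 ≈ -2.5823)
o*u = 18*(-3122/1209) = -18732/403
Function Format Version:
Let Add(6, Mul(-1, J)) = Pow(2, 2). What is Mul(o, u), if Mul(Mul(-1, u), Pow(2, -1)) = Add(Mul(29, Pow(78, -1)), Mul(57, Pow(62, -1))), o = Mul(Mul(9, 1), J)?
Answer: Rational(-18732, 403) ≈ -46.481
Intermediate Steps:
J = 2 (J = Add(6, Mul(-1, Pow(2, 2))) = Add(6, Mul(-1, 4)) = Add(6, -4) = 2)
o = 18 (o = Mul(Mul(9, 1), 2) = Mul(9, 2) = 18)
u = Rational(-3122, 1209) (u = Mul(-2, Add(Mul(29, Pow(78, -1)), Mul(57, Pow(62, -1)))) = Mul(-2, Add(Mul(29, Rational(1, 78)), Mul(57, Rational(1, 62)))) = Mul(-2, Add(Rational(29, 78), Rational(57, 62))) = Mul(-2, Rational(1561, 1209)) = Rational(-3122, 1209) ≈ -2.5823)
Mul(o, u) = Mul(18, Rational(-3122, 1209)) = Rational(-18732, 403)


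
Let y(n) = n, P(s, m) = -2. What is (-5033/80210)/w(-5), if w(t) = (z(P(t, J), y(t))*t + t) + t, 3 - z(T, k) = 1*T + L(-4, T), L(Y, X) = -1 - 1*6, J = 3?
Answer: 719/802100 ≈ 0.00089640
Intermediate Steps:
L(Y, X) = -7 (L(Y, X) = -1 - 6 = -7)
z(T, k) = 10 - T (z(T, k) = 3 - (1*T - 7) = 3 - (T - 7) = 3 - (-7 + T) = 3 + (7 - T) = 10 - T)
w(t) = 14*t (w(t) = ((10 - 1*(-2))*t + t) + t = ((10 + 2)*t + t) + t = (12*t + t) + t = 13*t + t = 14*t)
(-5033/80210)/w(-5) = (-5033/80210)/((14*(-5))) = -5033*1/80210/(-70) = -5033/80210*(-1/70) = 719/802100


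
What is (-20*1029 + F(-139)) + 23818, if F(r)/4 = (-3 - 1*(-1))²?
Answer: 3254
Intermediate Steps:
F(r) = 16 (F(r) = 4*(-3 - 1*(-1))² = 4*(-3 + 1)² = 4*(-2)² = 4*4 = 16)
(-20*1029 + F(-139)) + 23818 = (-20*1029 + 16) + 23818 = (-20580 + 16) + 23818 = -20564 + 23818 = 3254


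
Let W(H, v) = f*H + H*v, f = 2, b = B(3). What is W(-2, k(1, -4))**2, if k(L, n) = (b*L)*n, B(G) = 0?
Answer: 16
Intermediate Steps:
b = 0
k(L, n) = 0 (k(L, n) = (0*L)*n = 0*n = 0)
W(H, v) = 2*H + H*v
W(-2, k(1, -4))**2 = (-2*(2 + 0))**2 = (-2*2)**2 = (-4)**2 = 16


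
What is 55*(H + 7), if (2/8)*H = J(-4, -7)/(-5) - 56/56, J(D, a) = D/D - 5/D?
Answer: 66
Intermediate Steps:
J(D, a) = 1 - 5/D
H = -29/5 (H = 4*(((-5 - 4)/(-4))/(-5) - 56/56) = 4*(-¼*(-9)*(-⅕) - 56*1/56) = 4*((9/4)*(-⅕) - 1) = 4*(-9/20 - 1) = 4*(-29/20) = -29/5 ≈ -5.8000)
55*(H + 7) = 55*(-29/5 + 7) = 55*(6/5) = 66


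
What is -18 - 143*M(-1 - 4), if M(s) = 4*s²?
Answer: -14318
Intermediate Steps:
-18 - 143*M(-1 - 4) = -18 - 572*(-1 - 4)² = -18 - 572*(-5)² = -18 - 572*25 = -18 - 143*100 = -18 - 14300 = -14318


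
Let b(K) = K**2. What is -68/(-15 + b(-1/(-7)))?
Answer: 1666/367 ≈ 4.5395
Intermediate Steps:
-68/(-15 + b(-1/(-7))) = -68/(-15 + (-1/(-7))**2) = -68/(-15 + (-1*(-1/7))**2) = -68/(-15 + (1/7)**2) = -68/(-15 + 1/49) = -68/(-734/49) = -49/734*(-68) = 1666/367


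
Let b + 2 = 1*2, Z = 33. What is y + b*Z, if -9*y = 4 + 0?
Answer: -4/9 ≈ -0.44444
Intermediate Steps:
y = -4/9 (y = -(4 + 0)/9 = -⅑*4 = -4/9 ≈ -0.44444)
b = 0 (b = -2 + 1*2 = -2 + 2 = 0)
y + b*Z = -4/9 + 0*33 = -4/9 + 0 = -4/9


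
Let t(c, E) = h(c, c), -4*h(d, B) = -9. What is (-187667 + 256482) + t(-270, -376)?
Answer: 275269/4 ≈ 68817.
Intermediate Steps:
h(d, B) = 9/4 (h(d, B) = -¼*(-9) = 9/4)
t(c, E) = 9/4
(-187667 + 256482) + t(-270, -376) = (-187667 + 256482) + 9/4 = 68815 + 9/4 = 275269/4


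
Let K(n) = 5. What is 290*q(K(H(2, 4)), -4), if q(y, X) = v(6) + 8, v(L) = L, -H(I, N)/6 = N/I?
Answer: 4060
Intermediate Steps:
H(I, N) = -6*N/I
q(y, X) = 14 (q(y, X) = 6 + 8 = 14)
290*q(K(H(2, 4)), -4) = 290*14 = 4060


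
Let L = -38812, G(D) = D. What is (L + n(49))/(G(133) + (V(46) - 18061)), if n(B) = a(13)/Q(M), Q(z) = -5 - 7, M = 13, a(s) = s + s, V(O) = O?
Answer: 232885/107292 ≈ 2.1706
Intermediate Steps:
a(s) = 2*s
Q(z) = -12
n(B) = -13/6 (n(B) = (2*13)/(-12) = 26*(-1/12) = -13/6)
(L + n(49))/(G(133) + (V(46) - 18061)) = (-38812 - 13/6)/(133 + (46 - 18061)) = -232885/(6*(133 - 18015)) = -232885/6/(-17882) = -232885/6*(-1/17882) = 232885/107292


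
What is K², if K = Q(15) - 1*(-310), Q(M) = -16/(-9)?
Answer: 7873636/81 ≈ 97205.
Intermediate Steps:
Q(M) = 16/9 (Q(M) = -16*(-⅑) = 16/9)
K = 2806/9 (K = 16/9 - 1*(-310) = 16/9 + 310 = 2806/9 ≈ 311.78)
K² = (2806/9)² = 7873636/81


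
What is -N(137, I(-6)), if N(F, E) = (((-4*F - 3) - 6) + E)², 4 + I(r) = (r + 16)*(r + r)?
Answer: -463761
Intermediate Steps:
I(r) = -4 + 2*r*(16 + r) (I(r) = -4 + (r + 16)*(r + r) = -4 + (16 + r)*(2*r) = -4 + 2*r*(16 + r))
N(F, E) = (-9 + E - 4*F)² (N(F, E) = (((-3 - 4*F) - 6) + E)² = ((-9 - 4*F) + E)² = (-9 + E - 4*F)²)
-N(137, I(-6)) = -(9 - (-4 + 2*(-6)² + 32*(-6)) + 4*137)² = -(9 - (-4 + 2*36 - 192) + 548)² = -(9 - (-4 + 72 - 192) + 548)² = -(9 - 1*(-124) + 548)² = -(9 + 124 + 548)² = -1*681² = -1*463761 = -463761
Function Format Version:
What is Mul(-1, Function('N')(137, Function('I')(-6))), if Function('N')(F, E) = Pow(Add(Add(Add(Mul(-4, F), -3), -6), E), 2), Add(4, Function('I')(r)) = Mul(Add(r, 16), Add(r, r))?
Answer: -463761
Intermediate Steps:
Function('I')(r) = Add(-4, Mul(2, r, Add(16, r))) (Function('I')(r) = Add(-4, Mul(Add(r, 16), Add(r, r))) = Add(-4, Mul(Add(16, r), Mul(2, r))) = Add(-4, Mul(2, r, Add(16, r))))
Function('N')(F, E) = Pow(Add(-9, E, Mul(-4, F)), 2) (Function('N')(F, E) = Pow(Add(Add(Add(-3, Mul(-4, F)), -6), E), 2) = Pow(Add(Add(-9, Mul(-4, F)), E), 2) = Pow(Add(-9, E, Mul(-4, F)), 2))
Mul(-1, Function('N')(137, Function('I')(-6))) = Mul(-1, Pow(Add(9, Mul(-1, Add(-4, Mul(2, Pow(-6, 2)), Mul(32, -6))), Mul(4, 137)), 2)) = Mul(-1, Pow(Add(9, Mul(-1, Add(-4, Mul(2, 36), -192)), 548), 2)) = Mul(-1, Pow(Add(9, Mul(-1, Add(-4, 72, -192)), 548), 2)) = Mul(-1, Pow(Add(9, Mul(-1, -124), 548), 2)) = Mul(-1, Pow(Add(9, 124, 548), 2)) = Mul(-1, Pow(681, 2)) = Mul(-1, 463761) = -463761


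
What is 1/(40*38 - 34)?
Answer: 1/1486 ≈ 0.00067295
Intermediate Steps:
1/(40*38 - 34) = 1/(1520 - 34) = 1/1486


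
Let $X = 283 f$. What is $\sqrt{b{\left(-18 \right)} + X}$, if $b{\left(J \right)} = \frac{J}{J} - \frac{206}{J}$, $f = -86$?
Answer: $\frac{i \sqrt{218930}}{3} \approx 155.97 i$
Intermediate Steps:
$b{\left(J \right)} = 1 - \frac{206}{J}$
$X = -24338$ ($X = 283 \left(-86\right) = -24338$)
$\sqrt{b{\left(-18 \right)} + X} = \sqrt{\frac{-206 - 18}{-18} - 24338} = \sqrt{\left(- \frac{1}{18}\right) \left(-224\right) - 24338} = \sqrt{\frac{112}{9} - 24338} = \sqrt{- \frac{218930}{9}} = \frac{i \sqrt{218930}}{3}$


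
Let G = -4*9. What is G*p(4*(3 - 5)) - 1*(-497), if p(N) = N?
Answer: 785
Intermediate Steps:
G = -36
G*p(4*(3 - 5)) - 1*(-497) = -144*(3 - 5) - 1*(-497) = -144*(-2) + 497 = -36*(-8) + 497 = 288 + 497 = 785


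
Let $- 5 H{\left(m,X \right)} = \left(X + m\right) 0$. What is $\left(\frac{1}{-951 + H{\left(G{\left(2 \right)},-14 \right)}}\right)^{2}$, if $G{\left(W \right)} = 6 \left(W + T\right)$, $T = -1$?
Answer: $\frac{1}{904401} \approx 1.1057 \cdot 10^{-6}$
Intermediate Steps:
$G{\left(W \right)} = -6 + 6 W$ ($G{\left(W \right)} = 6 \left(W - 1\right) = 6 \left(-1 + W\right) = -6 + 6 W$)
$H{\left(m,X \right)} = 0$ ($H{\left(m,X \right)} = - \frac{\left(X + m\right) 0}{5} = \left(- \frac{1}{5}\right) 0 = 0$)
$\left(\frac{1}{-951 + H{\left(G{\left(2 \right)},-14 \right)}}\right)^{2} = \left(\frac{1}{-951 + 0}\right)^{2} = \left(\frac{1}{-951}\right)^{2} = \left(- \frac{1}{951}\right)^{2} = \frac{1}{904401}$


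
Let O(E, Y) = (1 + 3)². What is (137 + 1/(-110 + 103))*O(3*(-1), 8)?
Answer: 15328/7 ≈ 2189.7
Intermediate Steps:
O(E, Y) = 16 (O(E, Y) = 4² = 16)
(137 + 1/(-110 + 103))*O(3*(-1), 8) = (137 + 1/(-110 + 103))*16 = (137 + 1/(-7))*16 = (137 - ⅐)*16 = (958/7)*16 = 15328/7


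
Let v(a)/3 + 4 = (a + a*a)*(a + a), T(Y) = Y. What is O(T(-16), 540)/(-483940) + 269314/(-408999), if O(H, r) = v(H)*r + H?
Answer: 1240231749686/49482744015 ≈ 25.064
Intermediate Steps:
v(a) = -12 + 6*a*(a + a²) (v(a) = -12 + 3*((a + a*a)*(a + a)) = -12 + 3*((a + a²)*(2*a)) = -12 + 3*(2*a*(a + a²)) = -12 + 6*a*(a + a²))
O(H, r) = H + r*(-12 + 6*H² + 6*H³) (O(H, r) = (-12 + 6*H² + 6*H³)*r + H = r*(-12 + 6*H² + 6*H³) + H = H + r*(-12 + 6*H² + 6*H³))
O(T(-16), 540)/(-483940) + 269314/(-408999) = (-16 + 6*540*(-2 + (-16)² + (-16)³))/(-483940) + 269314/(-408999) = (-16 + 6*540*(-2 + 256 - 4096))*(-1/483940) + 269314*(-1/408999) = (-16 + 6*540*(-3842))*(-1/483940) - 269314/408999 = (-16 - 12448080)*(-1/483940) - 269314/408999 = -12448096*(-1/483940) - 269314/408999 = 3112024/120985 - 269314/408999 = 1240231749686/49482744015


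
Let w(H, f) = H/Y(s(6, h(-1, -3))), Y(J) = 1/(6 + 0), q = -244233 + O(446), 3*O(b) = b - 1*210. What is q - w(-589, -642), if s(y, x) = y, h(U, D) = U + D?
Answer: -721861/3 ≈ -2.4062e+5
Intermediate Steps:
h(U, D) = D + U
O(b) = -70 + b/3 (O(b) = (b - 1*210)/3 = (b - 210)/3 = (-210 + b)/3 = -70 + b/3)
q = -732463/3 (q = -244233 + (-70 + (1/3)*446) = -244233 + (-70 + 446/3) = -244233 + 236/3 = -732463/3 ≈ -2.4415e+5)
Y(J) = 1/6
w(H, f) = 6*H (w(H, f) = H/(1/6) = H*6 = 6*H)
q - w(-589, -642) = -732463/3 - 6*(-589) = -732463/3 - 1*(-3534) = -732463/3 + 3534 = -721861/3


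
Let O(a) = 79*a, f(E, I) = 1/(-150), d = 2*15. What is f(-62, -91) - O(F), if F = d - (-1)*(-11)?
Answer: -225151/150 ≈ -1501.0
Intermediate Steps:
d = 30
f(E, I) = -1/150
F = 19 (F = 30 - (-1)*(-11) = 30 - 1*11 = 30 - 11 = 19)
f(-62, -91) - O(F) = -1/150 - 79*19 = -1/150 - 1*1501 = -1/150 - 1501 = -225151/150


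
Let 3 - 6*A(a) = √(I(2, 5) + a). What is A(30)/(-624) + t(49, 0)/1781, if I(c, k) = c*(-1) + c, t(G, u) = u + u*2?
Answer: -1/1248 + √30/3744 ≈ 0.00066165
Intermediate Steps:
t(G, u) = 3*u (t(G, u) = u + 2*u = 3*u)
I(c, k) = 0 (I(c, k) = -c + c = 0)
A(a) = ½ - √a/6 (A(a) = ½ - √(0 + a)/6 = ½ - √a/6)
A(30)/(-624) + t(49, 0)/1781 = (½ - √30/6)/(-624) + (3*0)/1781 = (½ - √30/6)*(-1/624) + 0*(1/1781) = (-1/1248 + √30/3744) + 0 = -1/1248 + √30/3744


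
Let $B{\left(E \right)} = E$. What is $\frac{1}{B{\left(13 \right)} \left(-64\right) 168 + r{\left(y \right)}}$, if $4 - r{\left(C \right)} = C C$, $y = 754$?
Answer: $- \frac{1}{708288} \approx -1.4119 \cdot 10^{-6}$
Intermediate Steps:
$r{\left(C \right)} = 4 - C^{2}$ ($r{\left(C \right)} = 4 - C C = 4 - C^{2}$)
$\frac{1}{B{\left(13 \right)} \left(-64\right) 168 + r{\left(y \right)}} = \frac{1}{13 \left(-64\right) 168 + \left(4 - 754^{2}\right)} = \frac{1}{\left(-832\right) 168 + \left(4 - 568516\right)} = \frac{1}{-139776 + \left(4 - 568516\right)} = \frac{1}{-139776 - 568512} = \frac{1}{-708288} = - \frac{1}{708288}$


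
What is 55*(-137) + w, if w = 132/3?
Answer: -7491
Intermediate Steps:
w = 44 (w = 132*(⅓) = 44)
55*(-137) + w = 55*(-137) + 44 = -7535 + 44 = -7491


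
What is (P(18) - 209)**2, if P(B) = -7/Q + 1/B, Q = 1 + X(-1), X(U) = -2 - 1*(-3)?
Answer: 3655744/81 ≈ 45133.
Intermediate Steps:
X(U) = 1 (X(U) = -2 + 3 = 1)
Q = 2 (Q = 1 + 1 = 2)
P(B) = -7/2 + 1/B
(P(18) - 209)**2 = ((-7/2 + 1/18) - 209)**2 = (-31/9 - 209)**2 = (-1912/9)**2 = 3655744/81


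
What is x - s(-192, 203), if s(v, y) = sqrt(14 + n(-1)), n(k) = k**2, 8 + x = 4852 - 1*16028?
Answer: -11184 - sqrt(15) ≈ -11188.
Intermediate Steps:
x = -11184 (x = -8 + (4852 - 1*16028) = -8 + (4852 - 16028) = -8 - 11176 = -11184)
s(v, y) = sqrt(15) (s(v, y) = sqrt(14 + (-1)**2) = sqrt(14 + 1) = sqrt(15))
x - s(-192, 203) = -11184 - sqrt(15)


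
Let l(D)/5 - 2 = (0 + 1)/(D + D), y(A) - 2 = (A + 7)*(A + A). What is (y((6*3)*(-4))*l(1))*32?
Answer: 3744800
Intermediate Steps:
y(A) = 2 + 2*A*(7 + A) (y(A) = 2 + (A + 7)*(A + A) = 2 + (7 + A)*(2*A) = 2 + 2*A*(7 + A))
l(D) = 10 + 5/(2*D) (l(D) = 10 + 5*((0 + 1)/(D + D)) = 10 + 5*(1/(2*D)) = 10 + 5/(2*D))
(y((6*3)*(-4))*l(1))*32 = ((2 + 2*((6*3)*(-4))**2 + 14*((6*3)*(-4)))*(10 + (5/2)/1))*32 = ((2 + 2*(18*(-4))**2 + 14*(18*(-4)))*(10 + (5/2)*1))*32 = ((2 + 2*(-72)**2 + 14*(-72))*(10 + 5/2))*32 = ((2 + 2*5184 - 1008)*(25/2))*32 = ((2 + 10368 - 1008)*(25/2))*32 = (9362*(25/2))*32 = 117025*32 = 3744800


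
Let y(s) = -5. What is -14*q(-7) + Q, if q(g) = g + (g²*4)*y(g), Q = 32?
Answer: 13850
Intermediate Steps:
q(g) = g - 20*g² (q(g) = g + (g²*4)*(-5) = g + (4*g²)*(-5) = g - 20*g²)
-14*q(-7) + Q = -(-98)*(1 - 20*(-7)) + 32 = -(-98)*(1 + 140) + 32 = -(-98)*141 + 32 = -14*(-987) + 32 = 13818 + 32 = 13850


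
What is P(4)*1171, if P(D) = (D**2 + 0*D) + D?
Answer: 23420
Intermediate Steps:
P(D) = D + D**2 (P(D) = (D**2 + 0) + D = D**2 + D = D + D**2)
P(4)*1171 = (4*(1 + 4))*1171 = (4*5)*1171 = 20*1171 = 23420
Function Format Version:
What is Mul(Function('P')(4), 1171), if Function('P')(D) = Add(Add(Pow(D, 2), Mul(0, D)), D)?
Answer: 23420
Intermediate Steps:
Function('P')(D) = Add(D, Pow(D, 2)) (Function('P')(D) = Add(Add(Pow(D, 2), 0), D) = Add(Pow(D, 2), D) = Add(D, Pow(D, 2)))
Mul(Function('P')(4), 1171) = Mul(Mul(4, Add(1, 4)), 1171) = Mul(Mul(4, 5), 1171) = Mul(20, 1171) = 23420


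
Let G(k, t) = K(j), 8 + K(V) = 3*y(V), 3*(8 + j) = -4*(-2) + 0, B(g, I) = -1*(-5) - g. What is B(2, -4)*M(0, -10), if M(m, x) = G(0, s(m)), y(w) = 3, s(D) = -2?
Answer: 3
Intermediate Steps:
B(g, I) = 5 - g
j = -16/3 (j = -8 + (-4*(-2) + 0)/3 = -8 + (8 + 0)/3 = -8 + (1/3)*8 = -8 + 8/3 = -16/3 ≈ -5.3333)
K(V) = 1 (K(V) = -8 + 3*3 = -8 + 9 = 1)
G(k, t) = 1
M(m, x) = 1
B(2, -4)*M(0, -10) = (5 - 1*2)*1 = (5 - 2)*1 = 3*1 = 3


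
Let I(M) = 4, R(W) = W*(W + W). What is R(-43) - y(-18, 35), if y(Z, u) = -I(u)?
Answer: 3702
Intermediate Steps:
R(W) = 2*W² (R(W) = W*(2*W) = 2*W²)
y(Z, u) = -4 (y(Z, u) = -1*4 = -4)
R(-43) - y(-18, 35) = 2*(-43)² - 1*(-4) = 2*1849 + 4 = 3698 + 4 = 3702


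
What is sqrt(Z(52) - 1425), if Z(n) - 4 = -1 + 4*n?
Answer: I*sqrt(1214) ≈ 34.843*I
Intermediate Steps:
Z(n) = 3 + 4*n (Z(n) = 4 + (-1 + 4*n) = 3 + 4*n)
sqrt(Z(52) - 1425) = sqrt((3 + 4*52) - 1425) = sqrt((3 + 208) - 1425) = sqrt(211 - 1425) = sqrt(-1214) = I*sqrt(1214)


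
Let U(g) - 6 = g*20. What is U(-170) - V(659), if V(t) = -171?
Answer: -3223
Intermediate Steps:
U(g) = 6 + 20*g (U(g) = 6 + g*20 = 6 + 20*g)
U(-170) - V(659) = (6 + 20*(-170)) - 1*(-171) = (6 - 3400) + 171 = -3394 + 171 = -3223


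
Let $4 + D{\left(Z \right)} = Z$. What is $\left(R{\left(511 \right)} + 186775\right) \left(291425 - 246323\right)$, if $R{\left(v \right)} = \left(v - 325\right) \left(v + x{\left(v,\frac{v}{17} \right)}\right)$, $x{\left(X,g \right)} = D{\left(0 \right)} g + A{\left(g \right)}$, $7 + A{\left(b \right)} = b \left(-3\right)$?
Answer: $\frac{185076102102}{17} \approx 1.0887 \cdot 10^{10}$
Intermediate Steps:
$A{\left(b \right)} = -7 - 3 b$ ($A{\left(b \right)} = -7 + b \left(-3\right) = -7 - 3 b$)
$D{\left(Z \right)} = -4 + Z$
$x{\left(X,g \right)} = -7 - 7 g$ ($x{\left(X,g \right)} = \left(-4 + 0\right) g - \left(7 + 3 g\right) = - 4 g - \left(7 + 3 g\right) = -7 - 7 g$)
$R{\left(v \right)} = \left(-325 + v\right) \left(-7 + \frac{10 v}{17}\right)$ ($R{\left(v \right)} = \left(v - 325\right) \left(v - \left(7 + 7 \frac{v}{17}\right)\right) = \left(-325 + v\right) \left(v - \left(7 + 7 v \frac{1}{17}\right)\right) = \left(-325 + v\right) \left(v - \left(7 + 7 \frac{v}{17}\right)\right) = \left(-325 + v\right) \left(v - \left(7 + \frac{7 v}{17}\right)\right) = \left(-325 + v\right) \left(-7 + \frac{10 v}{17}\right)$)
$\left(R{\left(511 \right)} + 186775\right) \left(291425 - 246323\right) = \left(\left(2275 - \frac{1721559}{17} + \frac{10 \cdot 511^{2}}{17}\right) + 186775\right) \left(291425 - 246323\right) = \left(\left(2275 - \frac{1721559}{17} + \frac{10}{17} \cdot 261121\right) + 186775\right) 45102 = \left(\left(2275 - \frac{1721559}{17} + \frac{2611210}{17}\right) + 186775\right) 45102 = \left(\frac{928326}{17} + 186775\right) 45102 = \frac{4103501}{17} \cdot 45102 = \frac{185076102102}{17}$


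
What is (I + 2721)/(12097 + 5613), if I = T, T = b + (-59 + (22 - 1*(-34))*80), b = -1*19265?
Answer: -12123/17710 ≈ -0.68453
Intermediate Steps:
b = -19265
T = -14844 (T = -19265 + (-59 + (22 - 1*(-34))*80) = -19265 + (-59 + (22 + 34)*80) = -19265 + (-59 + 56*80) = -19265 + (-59 + 4480) = -19265 + 4421 = -14844)
I = -14844
(I + 2721)/(12097 + 5613) = (-14844 + 2721)/(12097 + 5613) = -12123/17710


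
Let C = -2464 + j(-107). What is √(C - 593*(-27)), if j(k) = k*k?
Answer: 2*√6249 ≈ 158.10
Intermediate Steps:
j(k) = k²
C = 8985 (C = -2464 + (-107)² = -2464 + 11449 = 8985)
√(C - 593*(-27)) = √(8985 - 593*(-27)) = √(8985 + 16011) = √24996 = 2*√6249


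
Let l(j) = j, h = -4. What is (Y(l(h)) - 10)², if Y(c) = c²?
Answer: 36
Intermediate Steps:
(Y(l(h)) - 10)² = ((-4)² - 10)² = (16 - 10)² = 6² = 36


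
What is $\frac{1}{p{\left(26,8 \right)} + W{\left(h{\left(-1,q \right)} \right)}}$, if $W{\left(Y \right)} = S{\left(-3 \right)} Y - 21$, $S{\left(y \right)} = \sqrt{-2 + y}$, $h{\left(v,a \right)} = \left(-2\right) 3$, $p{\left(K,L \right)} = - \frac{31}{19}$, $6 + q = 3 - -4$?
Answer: $- \frac{817}{24988} + \frac{1083 i \sqrt{5}}{124940} \approx -0.032696 + 0.019383 i$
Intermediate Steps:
$q = 1$ ($q = -6 + \left(3 - -4\right) = -6 + \left(3 + 4\right) = -6 + 7 = 1$)
$p{\left(K,L \right)} = - \frac{31}{19}$ ($p{\left(K,L \right)} = \left(-31\right) \frac{1}{19} = - \frac{31}{19}$)
$h{\left(v,a \right)} = -6$
$W{\left(Y \right)} = -21 + i Y \sqrt{5}$ ($W{\left(Y \right)} = \sqrt{-2 - 3} Y - 21 = \sqrt{-5} Y - 21 = i \sqrt{5} Y - 21 = i Y \sqrt{5} - 21 = -21 + i Y \sqrt{5}$)
$\frac{1}{p{\left(26,8 \right)} + W{\left(h{\left(-1,q \right)} \right)}} = \frac{1}{- \frac{31}{19} - \left(21 - i \left(-6\right) \sqrt{5}\right)} = \frac{1}{- \frac{31}{19} - \left(21 + 6 i \sqrt{5}\right)} = \frac{1}{- \frac{430}{19} - 6 i \sqrt{5}}$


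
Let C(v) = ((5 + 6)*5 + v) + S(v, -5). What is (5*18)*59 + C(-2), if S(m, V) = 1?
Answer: 5364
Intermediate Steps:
C(v) = 56 + v (C(v) = ((5 + 6)*5 + v) + 1 = (11*5 + v) + 1 = (55 + v) + 1 = 56 + v)
(5*18)*59 + C(-2) = (5*18)*59 + (56 - 2) = 90*59 + 54 = 5310 + 54 = 5364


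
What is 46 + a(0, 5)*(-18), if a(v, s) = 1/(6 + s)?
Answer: 488/11 ≈ 44.364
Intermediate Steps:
46 + a(0, 5)*(-18) = 46 - 18/(6 + 5) = 46 - 18/11 = 488/11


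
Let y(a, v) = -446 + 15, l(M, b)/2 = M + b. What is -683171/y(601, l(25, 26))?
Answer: 683171/431 ≈ 1585.1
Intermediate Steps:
l(M, b) = 2*M + 2*b (l(M, b) = 2*(M + b) = 2*M + 2*b)
y(a, v) = -431
-683171/y(601, l(25, 26)) = -683171/(-431) = -683171*(-1/431) = 683171/431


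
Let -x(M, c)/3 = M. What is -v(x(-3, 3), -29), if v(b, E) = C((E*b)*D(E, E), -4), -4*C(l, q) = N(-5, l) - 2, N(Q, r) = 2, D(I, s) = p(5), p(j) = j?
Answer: 0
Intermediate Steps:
D(I, s) = 5
x(M, c) = -3*M
C(l, q) = 0 (C(l, q) = -(2 - 2)/4 = -¼*0 = 0)
v(b, E) = 0
-v(x(-3, 3), -29) = -1*0 = 0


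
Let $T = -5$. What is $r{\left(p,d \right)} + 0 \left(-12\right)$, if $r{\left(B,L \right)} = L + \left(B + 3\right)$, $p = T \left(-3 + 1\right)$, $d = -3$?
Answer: $10$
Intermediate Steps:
$p = 10$ ($p = - 5 \left(-3 + 1\right) = \left(-5\right) \left(-2\right) = 10$)
$r{\left(B,L \right)} = 3 + B + L$ ($r{\left(B,L \right)} = L + \left(3 + B\right) = 3 + B + L$)
$r{\left(p,d \right)} + 0 \left(-12\right) = \left(3 + 10 - 3\right) + 0 \left(-12\right) = 10 + 0 = 10$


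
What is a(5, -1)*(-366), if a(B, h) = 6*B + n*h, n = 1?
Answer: -10614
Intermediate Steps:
a(B, h) = h + 6*B (a(B, h) = 6*B + 1*h = 6*B + h = h + 6*B)
a(5, -1)*(-366) = (-1 + 6*5)*(-366) = (-1 + 30)*(-366) = 29*(-366) = -10614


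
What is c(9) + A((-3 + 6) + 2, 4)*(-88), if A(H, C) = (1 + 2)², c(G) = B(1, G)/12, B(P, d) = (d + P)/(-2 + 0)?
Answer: -9509/12 ≈ -792.42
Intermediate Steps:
B(P, d) = -P/2 - d/2 (B(P, d) = (P + d)/(-2) = (P + d)*(-½) = -P/2 - d/2)
c(G) = -1/24 - G/24 (c(G) = (-½*1 - G/2)/12 = (-½ - G/2)*(1/12) = -1/24 - G/24)
A(H, C) = 9 (A(H, C) = 3² = 9)
c(9) + A((-3 + 6) + 2, 4)*(-88) = (-1/24 - 1/24*9) + 9*(-88) = (-1/24 - 3/8) - 792 = -5/12 - 792 = -9509/12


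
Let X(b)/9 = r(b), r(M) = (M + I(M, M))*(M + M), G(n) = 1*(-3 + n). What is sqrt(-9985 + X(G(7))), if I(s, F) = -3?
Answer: I*sqrt(9913) ≈ 99.564*I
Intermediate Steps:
G(n) = -3 + n
r(M) = 2*M*(-3 + M) (r(M) = (M - 3)*(M + M) = (-3 + M)*(2*M) = 2*M*(-3 + M))
X(b) = 18*b*(-3 + b) (X(b) = 9*(2*b*(-3 + b)) = 18*b*(-3 + b))
sqrt(-9985 + X(G(7))) = sqrt(-9985 + 18*(-3 + 7)*(-3 + (-3 + 7))) = sqrt(-9985 + 18*4*(-3 + 4)) = sqrt(-9985 + 18*4*1) = sqrt(-9985 + 72) = sqrt(-9913) = I*sqrt(9913)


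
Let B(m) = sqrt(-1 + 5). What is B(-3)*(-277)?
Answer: -554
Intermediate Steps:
B(m) = 2 (B(m) = sqrt(4) = 2)
B(-3)*(-277) = 2*(-277) = -554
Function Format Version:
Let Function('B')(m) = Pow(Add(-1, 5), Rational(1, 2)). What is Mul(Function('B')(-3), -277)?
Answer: -554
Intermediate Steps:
Function('B')(m) = 2 (Function('B')(m) = Pow(4, Rational(1, 2)) = 2)
Mul(Function('B')(-3), -277) = Mul(2, -277) = -554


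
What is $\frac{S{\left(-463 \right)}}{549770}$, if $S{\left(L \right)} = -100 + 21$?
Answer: $- \frac{79}{549770} \approx -0.0001437$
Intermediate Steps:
$S{\left(L \right)} = -79$
$\frac{S{\left(-463 \right)}}{549770} = - \frac{79}{549770}$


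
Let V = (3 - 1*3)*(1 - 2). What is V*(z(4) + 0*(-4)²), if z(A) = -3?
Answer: 0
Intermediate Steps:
V = 0 (V = (3 - 3)*(-1) = 0*(-1) = 0)
V*(z(4) + 0*(-4)²) = 0*(-3 + 0*(-4)²) = 0*(-3 + 0*16) = 0*(-3 + 0) = 0*(-3) = 0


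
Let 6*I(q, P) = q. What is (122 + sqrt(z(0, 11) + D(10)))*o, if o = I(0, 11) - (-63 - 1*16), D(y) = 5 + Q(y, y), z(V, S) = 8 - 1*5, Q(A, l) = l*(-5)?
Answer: 9638 + 79*I*sqrt(42) ≈ 9638.0 + 511.98*I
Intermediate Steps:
I(q, P) = q/6
Q(A, l) = -5*l
z(V, S) = 3 (z(V, S) = 8 - 5 = 3)
D(y) = 5 - 5*y
o = 79 (o = (1/6)*0 - (-63 - 1*16) = 0 - (-63 - 16) = 0 - 1*(-79) = 0 + 79 = 79)
(122 + sqrt(z(0, 11) + D(10)))*o = (122 + sqrt(3 + (5 - 5*10)))*79 = (122 + sqrt(3 + (5 - 50)))*79 = (122 + sqrt(3 - 45))*79 = (122 + sqrt(-42))*79 = (122 + I*sqrt(42))*79 = 9638 + 79*I*sqrt(42)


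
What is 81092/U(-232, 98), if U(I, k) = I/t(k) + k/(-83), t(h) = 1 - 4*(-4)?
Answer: -5200946/951 ≈ -5468.9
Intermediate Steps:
t(h) = 17 (t(h) = 1 + 16 = 17)
U(I, k) = -k/83 + I/17 (U(I, k) = I/17 + k/(-83) = I*(1/17) + k*(-1/83) = I/17 - k/83 = -k/83 + I/17)
81092/U(-232, 98) = 81092/(-1/83*98 + (1/17)*(-232)) = 81092/(-98/83 - 232/17) = 81092/(-20922/1411) = 81092*(-1411/20922) = -5200946/951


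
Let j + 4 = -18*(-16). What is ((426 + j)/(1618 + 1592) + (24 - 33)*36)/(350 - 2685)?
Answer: 103933/749535 ≈ 0.13866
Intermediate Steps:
j = 284 (j = -4 - 18*(-16) = -4 + 288 = 284)
((426 + j)/(1618 + 1592) + (24 - 33)*36)/(350 - 2685) = ((426 + 284)/(1618 + 1592) + (24 - 33)*36)/(350 - 2685) = (710/3210 - 9*36)/(-2335) = (710*(1/3210) - 324)*(-1/2335) = (71/321 - 324)*(-1/2335) = -103933/321*(-1/2335) = 103933/749535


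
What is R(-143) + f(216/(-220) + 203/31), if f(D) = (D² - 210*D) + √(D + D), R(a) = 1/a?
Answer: -43006519372/37791325 + √32364310/1705 ≈ -1134.7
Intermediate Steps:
f(D) = D² - 210*D + √2*√D (f(D) = (D² - 210*D) + √(2*D) = (D² - 210*D) + √2*√D = D² - 210*D + √2*√D)
R(-143) + f(216/(-220) + 203/31) = 1/(-143) + ((216/(-220) + 203/31)² - 210*(216/(-220) + 203/31) + √2*√(216/(-220) + 203/31)) = -1/143 + ((216*(-1/220) + 203*(1/31))² - 210*(216*(-1/220) + 203*(1/31)) + √2*√(216*(-1/220) + 203*(1/31))) = -1/143 + ((-54/55 + 203/31)² - 210*(-54/55 + 203/31) + √2*√(-54/55 + 203/31)) = -1/143 + ((9491/1705)² - 210*9491/1705 + √2*√(9491/1705)) = -1/143 + (90079081/2907025 - 398622/341 + √2*(√16182155/1705)) = -1/143 + (90079081/2907025 - 398622/341 + √32364310/1705) = -1/143 + (-3308173469/2907025 + √32364310/1705) = -43006519372/37791325 + √32364310/1705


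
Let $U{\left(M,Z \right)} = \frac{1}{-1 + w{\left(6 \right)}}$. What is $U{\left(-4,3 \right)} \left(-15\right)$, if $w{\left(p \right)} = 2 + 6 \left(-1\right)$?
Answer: $3$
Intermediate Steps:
$w{\left(p \right)} = -4$ ($w{\left(p \right)} = 2 - 6 = -4$)
$U{\left(M,Z \right)} = - \frac{1}{5}$ ($U{\left(M,Z \right)} = \frac{1}{-1 - 4} = \frac{1}{-5} = - \frac{1}{5}$)
$U{\left(-4,3 \right)} \left(-15\right) = \left(- \frac{1}{5}\right) \left(-15\right) = 3$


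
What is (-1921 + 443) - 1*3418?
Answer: -4896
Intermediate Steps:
(-1921 + 443) - 1*3418 = -1478 - 3418 = -4896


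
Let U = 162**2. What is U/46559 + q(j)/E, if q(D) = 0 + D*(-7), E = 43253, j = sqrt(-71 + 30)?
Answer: 26244/46559 - I*sqrt(41)/6179 ≈ 0.56367 - 0.0010363*I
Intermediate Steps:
j = I*sqrt(41) (j = sqrt(-41) = I*sqrt(41) ≈ 6.4031*I)
U = 26244
q(D) = -7*D (q(D) = 0 - 7*D = -7*D)
U/46559 + q(j)/E = 26244/46559 - 7*I*sqrt(41)/43253 = 26244*(1/46559) - 7*I*sqrt(41)*(1/43253) = 26244/46559 - I*sqrt(41)/6179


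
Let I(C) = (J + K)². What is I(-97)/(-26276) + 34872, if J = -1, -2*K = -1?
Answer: 3665186687/105104 ≈ 34872.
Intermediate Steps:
K = ½ (K = -½*(-1) = ½ ≈ 0.50000)
I(C) = ¼ (I(C) = (-1 + ½)² = (-½)² = ¼)
I(-97)/(-26276) + 34872 = (¼)/(-26276) + 34872 = (¼)*(-1/26276) + 34872 = -1/105104 + 34872 = 3665186687/105104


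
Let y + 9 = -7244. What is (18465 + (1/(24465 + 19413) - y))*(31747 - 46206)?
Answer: -16316322241895/43878 ≈ -3.7186e+8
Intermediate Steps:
y = -7253 (y = -9 - 7244 = -7253)
(18465 + (1/(24465 + 19413) - y))*(31747 - 46206) = (18465 + (1/(24465 + 19413) - 1*(-7253)))*(31747 - 46206) = (18465 + (1/43878 + 7253))*(-14459) = (18465 + 318247135/43878)*(-14459) = (1128454405/43878)*(-14459) = -16316322241895/43878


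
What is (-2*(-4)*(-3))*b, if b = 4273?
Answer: -102552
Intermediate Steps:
(-2*(-4)*(-3))*b = (-2*(-4)*(-3))*4273 = (8*(-3))*4273 = -24*4273 = -102552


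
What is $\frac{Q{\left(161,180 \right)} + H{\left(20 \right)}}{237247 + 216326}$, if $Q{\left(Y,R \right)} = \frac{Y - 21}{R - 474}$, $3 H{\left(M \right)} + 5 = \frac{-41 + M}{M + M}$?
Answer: $- \frac{649}{127000440} \approx -5.1102 \cdot 10^{-6}$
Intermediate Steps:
$H{\left(M \right)} = - \frac{5}{3} + \frac{-41 + M}{6 M}$ ($H{\left(M \right)} = - \frac{5}{3} + \frac{\left(-41 + M\right) \frac{1}{M + M}}{3} = - \frac{5}{3} + \frac{\left(-41 + M\right) \frac{1}{2 M}}{3} = - \frac{5}{3} + \frac{\frac{1}{2} \frac{1}{M} \left(-41 + M\right)}{3} = - \frac{5}{3} + \frac{-41 + M}{6 M}$)
$Q{\left(Y,R \right)} = \frac{-21 + Y}{-474 + R}$
$\frac{Q{\left(161,180 \right)} + H{\left(20 \right)}}{237247 + 216326} = \frac{\frac{-21 + 161}{-474 + 180} + \frac{-41 - 180}{6 \cdot 20}}{237247 + 216326} = \frac{\frac{1}{-294} \cdot 140 + \frac{1}{6} \cdot \frac{1}{20} \left(-41 - 180\right)}{453573} = \left(\left(- \frac{1}{294}\right) 140 + \frac{1}{6} \cdot \frac{1}{20} \left(-221\right)\right) \frac{1}{453573} = \left(- \frac{10}{21} - \frac{221}{120}\right) \frac{1}{453573} = \left(- \frac{649}{280}\right) \frac{1}{453573} = - \frac{649}{127000440}$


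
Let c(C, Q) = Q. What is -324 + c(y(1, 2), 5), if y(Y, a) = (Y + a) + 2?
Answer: -319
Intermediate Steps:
y(Y, a) = 2 + Y + a
-324 + c(y(1, 2), 5) = -324 + 5 = -319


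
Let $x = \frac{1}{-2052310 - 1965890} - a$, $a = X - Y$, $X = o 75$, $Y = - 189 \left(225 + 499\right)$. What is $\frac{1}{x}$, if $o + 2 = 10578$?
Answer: $- \frac{4018200}{3737070655201} \approx -1.0752 \cdot 10^{-6}$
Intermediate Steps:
$o = 10576$ ($o = -2 + 10578 = 10576$)
$Y = -136836$ ($Y = \left(-189\right) 724 = -136836$)
$X = 793200$ ($X = 10576 \cdot 75 = 793200$)
$a = 930036$ ($a = 793200 - -136836 = 793200 + 136836 = 930036$)
$x = - \frac{3737070655201}{4018200}$ ($x = \frac{1}{-2052310 - 1965890} - 930036 = \frac{1}{-4018200} - 930036 = - \frac{1}{4018200} - 930036 = - \frac{3737070655201}{4018200} \approx -9.3004 \cdot 10^{5}$)
$\frac{1}{x} = \frac{1}{- \frac{3737070655201}{4018200}} = - \frac{4018200}{3737070655201}$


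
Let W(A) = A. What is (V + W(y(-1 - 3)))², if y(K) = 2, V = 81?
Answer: 6889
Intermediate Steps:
(V + W(y(-1 - 3)))² = (81 + 2)² = 83² = 6889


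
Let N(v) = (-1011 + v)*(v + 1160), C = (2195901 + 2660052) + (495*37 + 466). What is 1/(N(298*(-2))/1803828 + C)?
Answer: 150319/732765064617 ≈ 2.0514e-7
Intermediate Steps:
C = 4874734 (C = 4855953 + (18315 + 466) = 4855953 + 18781 = 4874734)
N(v) = (-1011 + v)*(1160 + v)
1/(N(298*(-2))/1803828 + C) = 1/((-1172760 + (298*(-2))**2 + 149*(298*(-2)))/1803828 + 4874734) = 1/((-1172760 + (-596)**2 + 149*(-596))*(1/1803828) + 4874734) = 1/((-1172760 + 355216 - 88804)*(1/1803828) + 4874734) = 1/(-906348*1/1803828 + 4874734) = 1/(-75529/150319 + 4874734) = 1/(732765064617/150319) = 150319/732765064617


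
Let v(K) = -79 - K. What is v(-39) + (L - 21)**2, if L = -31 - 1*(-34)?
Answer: 284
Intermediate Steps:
L = 3 (L = -31 + 34 = 3)
v(-39) + (L - 21)**2 = (-79 - 1*(-39)) + (3 - 21)**2 = (-79 + 39) + (-18)**2 = -40 + 324 = 284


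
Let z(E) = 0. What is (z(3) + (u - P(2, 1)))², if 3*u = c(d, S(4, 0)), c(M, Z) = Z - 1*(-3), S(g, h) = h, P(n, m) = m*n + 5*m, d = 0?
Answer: 36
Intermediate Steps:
P(n, m) = 5*m + m*n
c(M, Z) = 3 + Z (c(M, Z) = Z + 3 = 3 + Z)
u = 1 (u = (3 + 0)/3 = (⅓)*3 = 1)
(z(3) + (u - P(2, 1)))² = (0 + (1 - (5 + 2)))² = (0 + (1 - 7))² = (0 - 6)² = (-6)² = 36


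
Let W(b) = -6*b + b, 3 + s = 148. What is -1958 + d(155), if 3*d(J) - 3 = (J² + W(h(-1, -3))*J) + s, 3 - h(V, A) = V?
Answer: 15199/3 ≈ 5066.3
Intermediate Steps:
s = 145 (s = -3 + 148 = 145)
h(V, A) = 3 - V
W(b) = -5*b
d(J) = 148/3 - 20*J/3 + J²/3 (d(J) = 1 + ((J² + (-5*(3 - 1*(-1)))*J) + 145)/3 = 1 + ((J² + (-5*(3 + 1))*J) + 145)/3 = 1 + ((J² + (-5*4)*J) + 145)/3 = 1 + ((J² - 20*J) + 145)/3 = 1 + (145 + J² - 20*J)/3 = 1 + (145/3 - 20*J/3 + J²/3) = 148/3 - 20*J/3 + J²/3)
-1958 + d(155) = -1958 + (148/3 - 20/3*155 + (⅓)*155²) = -1958 + (148/3 - 3100/3 + (⅓)*24025) = -1958 + (148/3 - 3100/3 + 24025/3) = -1958 + 21073/3 = 15199/3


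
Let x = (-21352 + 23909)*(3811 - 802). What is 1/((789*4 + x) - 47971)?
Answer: 1/7649198 ≈ 1.3073e-7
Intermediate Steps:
x = 7694013 (x = 2557*3009 = 7694013)
1/((789*4 + x) - 47971) = 1/((789*4 + 7694013) - 47971) = 1/((3156 + 7694013) - 47971) = 1/(7697169 - 47971) = 1/7649198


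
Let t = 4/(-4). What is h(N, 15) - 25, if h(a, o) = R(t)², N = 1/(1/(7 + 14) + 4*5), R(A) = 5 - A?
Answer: 11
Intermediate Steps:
t = -1 (t = 4*(-¼) = -1)
N = 21/421 (N = 1/(1/21 + 20) = 1/(421/21) = 21/421 ≈ 0.049881)
h(a, o) = 36 (h(a, o) = (5 - 1*(-1))² = (5 + 1)² = 6² = 36)
h(N, 15) - 25 = 36 - 25 = 11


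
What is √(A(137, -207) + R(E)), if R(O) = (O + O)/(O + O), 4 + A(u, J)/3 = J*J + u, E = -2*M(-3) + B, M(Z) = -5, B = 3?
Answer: 13*√763 ≈ 359.09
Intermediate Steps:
E = 13 (E = -2*(-5) + 3 = 10 + 3 = 13)
A(u, J) = -12 + 3*u + 3*J² (A(u, J) = -12 + 3*(J*J + u) = -12 + 3*(J² + u) = -12 + 3*(u + J²) = -12 + (3*u + 3*J²) = -12 + 3*u + 3*J²)
R(O) = 1 (R(O) = (2*O)/((2*O)) = (2*O)*(1/(2*O)) = 1)
√(A(137, -207) + R(E)) = √((-12 + 3*137 + 3*(-207)²) + 1) = √((-12 + 411 + 3*42849) + 1) = √((-12 + 411 + 128547) + 1) = √(128946 + 1) = √128947 = 13*√763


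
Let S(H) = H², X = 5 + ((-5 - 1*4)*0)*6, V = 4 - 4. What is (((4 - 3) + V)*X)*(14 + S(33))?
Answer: 5515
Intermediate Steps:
V = 0
X = 5 (X = 5 + ((-5 - 4)*0)*6 = 5 - 9*0*6 = 5 + 0*6 = 5 + 0 = 5)
(((4 - 3) + V)*X)*(14 + S(33)) = (((4 - 3) + 0)*5)*(14 + 33²) = ((1 + 0)*5)*(14 + 1089) = (1*5)*1103 = 5*1103 = 5515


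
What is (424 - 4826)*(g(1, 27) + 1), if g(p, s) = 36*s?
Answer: -4283146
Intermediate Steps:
(424 - 4826)*(g(1, 27) + 1) = (424 - 4826)*(36*27 + 1) = -4402*(972 + 1) = -4402*973 = -4283146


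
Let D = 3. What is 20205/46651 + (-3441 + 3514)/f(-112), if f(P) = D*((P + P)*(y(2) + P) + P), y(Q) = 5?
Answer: 1449436963/3338718768 ≈ 0.43413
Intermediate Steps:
f(P) = 3*P + 6*P*(5 + P) (f(P) = 3*((P + P)*(5 + P) + P) = 3*((2*P)*(5 + P) + P) = 3*(2*P*(5 + P) + P) = 3*(P + 2*P*(5 + P)) = 3*P + 6*P*(5 + P))
20205/46651 + (-3441 + 3514)/f(-112) = 20205/46651 + (-3441 + 3514)/((3*(-112)*(11 + 2*(-112)))) = 20205*(1/46651) + 73/((3*(-112)*(11 - 224))) = 20205/46651 + 73/((3*(-112)*(-213))) = 20205/46651 + 73/71568 = 1449436963/3338718768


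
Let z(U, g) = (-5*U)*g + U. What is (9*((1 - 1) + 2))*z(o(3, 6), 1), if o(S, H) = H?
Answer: -432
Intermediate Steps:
z(U, g) = U - 5*U*g (z(U, g) = -5*U*g + U = U - 5*U*g)
(9*((1 - 1) + 2))*z(o(3, 6), 1) = (9*((1 - 1) + 2))*(6*(1 - 5*1)) = (9*(0 + 2))*(6*(1 - 5)) = (9*2)*(6*(-4)) = 18*(-24) = -432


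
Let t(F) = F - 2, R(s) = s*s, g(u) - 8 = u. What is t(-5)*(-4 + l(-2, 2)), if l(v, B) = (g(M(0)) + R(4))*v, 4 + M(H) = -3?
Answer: 266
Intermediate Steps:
M(H) = -7 (M(H) = -4 - 3 = -7)
g(u) = 8 + u
R(s) = s²
t(F) = -2 + F
l(v, B) = 17*v (l(v, B) = ((8 - 7) + 4²)*v = (1 + 16)*v = 17*v)
t(-5)*(-4 + l(-2, 2)) = (-2 - 5)*(-4 + 17*(-2)) = -7*(-4 - 34) = -7*(-38) = 266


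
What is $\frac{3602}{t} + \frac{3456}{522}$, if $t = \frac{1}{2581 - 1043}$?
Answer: $\frac{160656596}{29} \approx 5.5399 \cdot 10^{6}$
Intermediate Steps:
$t = \frac{1}{1538} \approx 0.0006502$
$\frac{3602}{t} + \frac{3456}{522} = 3602 \frac{1}{\frac{1}{1538}} + \frac{3456}{522} = 3602 \cdot 1538 + 3456 \cdot \frac{1}{522} = 5539876 + \frac{192}{29} = \frac{160656596}{29}$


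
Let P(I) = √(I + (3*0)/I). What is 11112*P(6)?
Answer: 11112*√6 ≈ 27219.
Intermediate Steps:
P(I) = √I (P(I) = √(I + 0/I) = √(I + 0) = √I)
11112*P(6) = 11112*√6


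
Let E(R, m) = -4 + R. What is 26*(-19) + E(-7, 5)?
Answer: -505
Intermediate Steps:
26*(-19) + E(-7, 5) = 26*(-19) + (-4 - 7) = -494 - 11 = -505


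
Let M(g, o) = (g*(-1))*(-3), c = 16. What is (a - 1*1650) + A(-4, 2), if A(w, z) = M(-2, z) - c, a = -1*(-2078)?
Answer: 406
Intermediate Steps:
M(g, o) = 3*g (M(g, o) = -g*(-3) = 3*g)
a = 2078
A(w, z) = -22 (A(w, z) = 3*(-2) - 1*16 = -6 - 16 = -22)
(a - 1*1650) + A(-4, 2) = (2078 - 1*1650) - 22 = (2078 - 1650) - 22 = 428 - 22 = 406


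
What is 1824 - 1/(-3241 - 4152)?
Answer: 13484833/7393 ≈ 1824.0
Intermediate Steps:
1824 - 1/(-3241 - 4152) = 1824 - 1/(-7393) = 1824 - 1*(-1/7393) = 1824 + 1/7393 = 13484833/7393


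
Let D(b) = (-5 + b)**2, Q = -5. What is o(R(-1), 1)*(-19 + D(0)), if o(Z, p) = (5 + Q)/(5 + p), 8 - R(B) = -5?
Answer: 0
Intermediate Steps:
R(B) = 13 (R(B) = 8 - 1*(-5) = 8 + 5 = 13)
o(Z, p) = 0 (o(Z, p) = (5 - 5)/(5 + p) = 0/(5 + p) = 0)
o(R(-1), 1)*(-19 + D(0)) = 0*(-19 + (-5 + 0)**2) = 0*(-19 + (-5)**2) = 0*(-19 + 25) = 0*6 = 0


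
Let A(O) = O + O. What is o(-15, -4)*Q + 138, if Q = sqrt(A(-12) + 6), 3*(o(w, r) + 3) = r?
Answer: 138 - 13*I*sqrt(2) ≈ 138.0 - 18.385*I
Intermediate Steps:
o(w, r) = -3 + r/3
A(O) = 2*O
Q = 3*I*sqrt(2) (Q = sqrt(2*(-12) + 6) = sqrt(-24 + 6) = sqrt(-18) = 3*I*sqrt(2) ≈ 4.2426*I)
o(-15, -4)*Q + 138 = (-3 + (1/3)*(-4))*(3*I*sqrt(2)) + 138 = (-3 - 4/3)*(3*I*sqrt(2)) + 138 = -13*I*sqrt(2) + 138 = 138 - 13*I*sqrt(2)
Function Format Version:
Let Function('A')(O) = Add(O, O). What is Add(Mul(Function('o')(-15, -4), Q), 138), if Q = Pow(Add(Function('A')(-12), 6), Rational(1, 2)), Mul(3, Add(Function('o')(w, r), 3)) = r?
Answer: Add(138, Mul(-13, I, Pow(2, Rational(1, 2)))) ≈ Add(138.00, Mul(-18.385, I))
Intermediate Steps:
Function('o')(w, r) = Add(-3, Mul(Rational(1, 3), r))
Function('A')(O) = Mul(2, O)
Q = Mul(3, I, Pow(2, Rational(1, 2))) (Q = Pow(Add(Mul(2, -12), 6), Rational(1, 2)) = Pow(Add(-24, 6), Rational(1, 2)) = Pow(-18, Rational(1, 2)) = Mul(3, I, Pow(2, Rational(1, 2))) ≈ Mul(4.2426, I))
Add(Mul(Function('o')(-15, -4), Q), 138) = Add(Mul(Add(-3, Mul(Rational(1, 3), -4)), Mul(3, I, Pow(2, Rational(1, 2)))), 138) = Add(Mul(Add(-3, Rational(-4, 3)), Mul(3, I, Pow(2, Rational(1, 2)))), 138) = Add(Mul(Rational(-13, 3), Mul(3, I, Pow(2, Rational(1, 2)))), 138) = Add(Mul(-13, I, Pow(2, Rational(1, 2))), 138) = Add(138, Mul(-13, I, Pow(2, Rational(1, 2))))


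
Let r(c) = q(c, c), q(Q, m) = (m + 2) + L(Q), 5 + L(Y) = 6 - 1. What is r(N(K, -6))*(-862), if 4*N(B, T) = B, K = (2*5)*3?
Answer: -8189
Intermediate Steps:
K = 30 (K = 10*3 = 30)
L(Y) = 0 (L(Y) = -5 + (6 - 1) = -5 + 5 = 0)
N(B, T) = B/4
q(Q, m) = 2 + m (q(Q, m) = (m + 2) + 0 = (2 + m) + 0 = 2 + m)
r(c) = 2 + c
r(N(K, -6))*(-862) = (2 + (¼)*30)*(-862) = (2 + 15/2)*(-862) = (19/2)*(-862) = -8189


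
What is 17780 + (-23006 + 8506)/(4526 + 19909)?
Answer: 86887960/4887 ≈ 17779.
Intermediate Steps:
17780 + (-23006 + 8506)/(4526 + 19909) = 17780 - 14500/24435 = 17780 - 14500*1/24435 = 17780 - 2900/4887 = 86887960/4887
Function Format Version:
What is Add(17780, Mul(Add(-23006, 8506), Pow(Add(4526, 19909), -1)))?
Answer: Rational(86887960, 4887) ≈ 17779.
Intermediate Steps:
Add(17780, Mul(Add(-23006, 8506), Pow(Add(4526, 19909), -1))) = Add(17780, Mul(-14500, Pow(24435, -1))) = Add(17780, Mul(-14500, Rational(1, 24435))) = Add(17780, Rational(-2900, 4887)) = Rational(86887960, 4887)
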